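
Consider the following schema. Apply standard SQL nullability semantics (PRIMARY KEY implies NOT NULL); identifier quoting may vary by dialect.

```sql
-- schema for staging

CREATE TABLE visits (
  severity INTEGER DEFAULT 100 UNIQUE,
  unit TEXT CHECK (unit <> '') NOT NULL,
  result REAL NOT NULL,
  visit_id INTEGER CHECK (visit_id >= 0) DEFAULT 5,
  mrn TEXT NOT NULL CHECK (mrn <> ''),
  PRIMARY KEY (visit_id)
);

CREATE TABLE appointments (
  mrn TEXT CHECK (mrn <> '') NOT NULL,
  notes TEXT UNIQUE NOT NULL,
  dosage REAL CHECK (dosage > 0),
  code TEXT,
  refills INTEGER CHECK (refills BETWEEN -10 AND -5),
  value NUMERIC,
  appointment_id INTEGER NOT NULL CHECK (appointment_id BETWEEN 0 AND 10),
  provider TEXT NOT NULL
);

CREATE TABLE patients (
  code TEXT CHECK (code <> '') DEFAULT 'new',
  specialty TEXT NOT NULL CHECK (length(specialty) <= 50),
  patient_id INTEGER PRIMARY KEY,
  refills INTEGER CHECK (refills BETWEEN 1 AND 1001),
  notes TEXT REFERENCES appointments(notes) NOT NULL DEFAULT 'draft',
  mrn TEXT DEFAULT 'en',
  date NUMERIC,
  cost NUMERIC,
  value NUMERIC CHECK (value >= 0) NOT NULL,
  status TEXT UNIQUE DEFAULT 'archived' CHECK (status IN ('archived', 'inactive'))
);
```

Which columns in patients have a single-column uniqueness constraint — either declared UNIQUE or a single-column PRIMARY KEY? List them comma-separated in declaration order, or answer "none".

patient_id, status

- code: no UNIQUE or single-column PK constraint.
- specialty: no UNIQUE or single-column PK constraint.
- patient_id: single-column PRIMARY KEY → unique.
- refills: no UNIQUE or single-column PK constraint.
- notes: no UNIQUE or single-column PK constraint.
- mrn: no UNIQUE or single-column PK constraint.
- date: no UNIQUE or single-column PK constraint.
- cost: no UNIQUE or single-column PK constraint.
- value: no UNIQUE or single-column PK constraint.
- status: declared UNIQUE → unique.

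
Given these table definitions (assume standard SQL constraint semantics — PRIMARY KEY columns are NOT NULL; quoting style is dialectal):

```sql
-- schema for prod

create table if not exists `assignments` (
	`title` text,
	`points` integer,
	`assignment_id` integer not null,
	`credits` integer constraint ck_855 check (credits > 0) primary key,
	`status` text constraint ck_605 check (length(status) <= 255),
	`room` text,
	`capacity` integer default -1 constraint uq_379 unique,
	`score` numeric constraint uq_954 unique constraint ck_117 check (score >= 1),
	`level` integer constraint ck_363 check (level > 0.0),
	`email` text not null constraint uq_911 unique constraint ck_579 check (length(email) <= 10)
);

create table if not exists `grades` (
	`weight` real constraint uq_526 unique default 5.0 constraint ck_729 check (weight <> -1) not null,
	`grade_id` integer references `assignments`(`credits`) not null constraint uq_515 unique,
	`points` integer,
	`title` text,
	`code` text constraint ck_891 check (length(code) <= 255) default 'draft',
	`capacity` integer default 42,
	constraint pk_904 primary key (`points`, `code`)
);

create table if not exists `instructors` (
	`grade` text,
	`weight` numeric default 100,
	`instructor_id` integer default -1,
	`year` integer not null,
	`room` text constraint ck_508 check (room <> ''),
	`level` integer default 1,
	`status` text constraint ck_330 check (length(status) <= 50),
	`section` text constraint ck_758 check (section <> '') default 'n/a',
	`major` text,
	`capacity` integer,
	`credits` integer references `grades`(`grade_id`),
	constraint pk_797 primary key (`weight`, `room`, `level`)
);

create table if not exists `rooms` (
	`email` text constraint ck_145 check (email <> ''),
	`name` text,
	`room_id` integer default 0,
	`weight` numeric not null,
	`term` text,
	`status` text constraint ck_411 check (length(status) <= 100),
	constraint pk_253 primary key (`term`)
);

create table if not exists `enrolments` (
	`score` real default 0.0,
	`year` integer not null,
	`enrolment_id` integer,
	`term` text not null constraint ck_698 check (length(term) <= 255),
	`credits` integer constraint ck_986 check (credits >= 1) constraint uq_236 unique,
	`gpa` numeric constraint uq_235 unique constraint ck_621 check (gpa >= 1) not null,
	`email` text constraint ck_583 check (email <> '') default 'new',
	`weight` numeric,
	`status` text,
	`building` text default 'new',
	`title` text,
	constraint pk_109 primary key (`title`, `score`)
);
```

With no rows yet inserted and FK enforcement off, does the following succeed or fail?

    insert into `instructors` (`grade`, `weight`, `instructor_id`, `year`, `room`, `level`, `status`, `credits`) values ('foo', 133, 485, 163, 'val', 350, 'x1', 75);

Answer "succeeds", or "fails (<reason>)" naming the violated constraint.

succeeds

NOT NULL columns: level is supplied; room is supplied; weight is supplied; year is supplied.
CHECK constraints: 'val' satisfies (room <> ''); 'x1' satisfies (length(status) <= 50).
No constraint is violated.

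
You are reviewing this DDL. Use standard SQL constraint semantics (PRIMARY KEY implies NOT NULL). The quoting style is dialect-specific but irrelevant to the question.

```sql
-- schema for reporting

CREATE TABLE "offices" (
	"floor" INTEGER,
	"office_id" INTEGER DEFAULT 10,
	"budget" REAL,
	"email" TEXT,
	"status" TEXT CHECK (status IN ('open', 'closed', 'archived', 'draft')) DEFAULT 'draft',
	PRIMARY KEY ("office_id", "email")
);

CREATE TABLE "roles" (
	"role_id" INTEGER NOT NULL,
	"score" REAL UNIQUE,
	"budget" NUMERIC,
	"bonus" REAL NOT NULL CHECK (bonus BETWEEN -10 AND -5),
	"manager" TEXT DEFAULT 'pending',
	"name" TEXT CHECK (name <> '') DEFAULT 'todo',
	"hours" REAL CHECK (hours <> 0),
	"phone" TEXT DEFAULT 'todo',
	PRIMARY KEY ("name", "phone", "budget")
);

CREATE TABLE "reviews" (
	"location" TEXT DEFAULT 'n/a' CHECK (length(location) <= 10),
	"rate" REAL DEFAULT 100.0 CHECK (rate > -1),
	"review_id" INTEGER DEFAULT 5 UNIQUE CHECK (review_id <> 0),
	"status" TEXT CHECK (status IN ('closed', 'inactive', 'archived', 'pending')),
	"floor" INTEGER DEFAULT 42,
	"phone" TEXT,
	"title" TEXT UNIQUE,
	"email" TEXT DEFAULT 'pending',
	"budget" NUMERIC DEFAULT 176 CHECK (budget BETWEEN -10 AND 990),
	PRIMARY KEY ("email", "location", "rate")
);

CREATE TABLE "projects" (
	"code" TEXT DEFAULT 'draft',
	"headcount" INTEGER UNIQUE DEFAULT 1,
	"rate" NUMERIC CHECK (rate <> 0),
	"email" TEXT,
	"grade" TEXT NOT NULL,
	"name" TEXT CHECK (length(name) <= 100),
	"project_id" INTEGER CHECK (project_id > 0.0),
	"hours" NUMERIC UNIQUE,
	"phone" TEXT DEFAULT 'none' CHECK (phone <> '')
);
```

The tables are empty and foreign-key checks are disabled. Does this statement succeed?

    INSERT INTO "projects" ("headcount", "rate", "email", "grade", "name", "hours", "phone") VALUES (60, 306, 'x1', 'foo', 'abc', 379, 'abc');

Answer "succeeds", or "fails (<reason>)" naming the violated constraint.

succeeds

NOT NULL columns: grade is supplied.
CHECK constraints: 306 satisfies (rate <> 0); 'abc' satisfies (length(name) <= 100); 'abc' satisfies (phone <> '').
No constraint is violated.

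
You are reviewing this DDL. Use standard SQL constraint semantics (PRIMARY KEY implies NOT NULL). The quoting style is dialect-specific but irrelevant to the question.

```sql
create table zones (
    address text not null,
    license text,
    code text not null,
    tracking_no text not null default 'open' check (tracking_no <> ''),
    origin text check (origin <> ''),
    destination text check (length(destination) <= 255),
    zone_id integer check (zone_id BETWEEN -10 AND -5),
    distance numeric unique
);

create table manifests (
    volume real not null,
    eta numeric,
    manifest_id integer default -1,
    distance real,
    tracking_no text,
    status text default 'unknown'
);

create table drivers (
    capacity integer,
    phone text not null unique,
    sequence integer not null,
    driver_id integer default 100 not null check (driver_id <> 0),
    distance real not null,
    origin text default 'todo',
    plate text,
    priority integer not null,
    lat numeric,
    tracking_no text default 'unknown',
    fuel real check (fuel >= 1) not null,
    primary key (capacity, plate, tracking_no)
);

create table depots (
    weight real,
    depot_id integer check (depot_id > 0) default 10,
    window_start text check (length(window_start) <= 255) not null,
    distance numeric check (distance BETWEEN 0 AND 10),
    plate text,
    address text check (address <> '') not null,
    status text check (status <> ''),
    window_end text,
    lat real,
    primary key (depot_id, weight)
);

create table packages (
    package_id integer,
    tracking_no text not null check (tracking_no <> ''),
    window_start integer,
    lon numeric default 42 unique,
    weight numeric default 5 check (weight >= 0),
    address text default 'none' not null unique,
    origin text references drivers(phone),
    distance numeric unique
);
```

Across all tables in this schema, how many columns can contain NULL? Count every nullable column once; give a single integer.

23

zones: 5 nullable (license, origin, destination, zone_id, distance — PK none and explicit NOT NULL columns excluded).
manifests: 5 nullable (eta, manifest_id, distance, tracking_no, status — PK none and explicit NOT NULL columns excluded).
drivers: 2 nullable (origin, lat — PK (capacity, plate, tracking_no) and explicit NOT NULL columns excluded).
depots: 5 nullable (distance, plate, status, window_end, lat — PK (depot_id, weight) and explicit NOT NULL columns excluded).
packages: 6 nullable (package_id, window_start, lon, weight, origin, distance — PK none and explicit NOT NULL columns excluded).
Total: 5 + 5 + 2 + 5 + 6 = 23.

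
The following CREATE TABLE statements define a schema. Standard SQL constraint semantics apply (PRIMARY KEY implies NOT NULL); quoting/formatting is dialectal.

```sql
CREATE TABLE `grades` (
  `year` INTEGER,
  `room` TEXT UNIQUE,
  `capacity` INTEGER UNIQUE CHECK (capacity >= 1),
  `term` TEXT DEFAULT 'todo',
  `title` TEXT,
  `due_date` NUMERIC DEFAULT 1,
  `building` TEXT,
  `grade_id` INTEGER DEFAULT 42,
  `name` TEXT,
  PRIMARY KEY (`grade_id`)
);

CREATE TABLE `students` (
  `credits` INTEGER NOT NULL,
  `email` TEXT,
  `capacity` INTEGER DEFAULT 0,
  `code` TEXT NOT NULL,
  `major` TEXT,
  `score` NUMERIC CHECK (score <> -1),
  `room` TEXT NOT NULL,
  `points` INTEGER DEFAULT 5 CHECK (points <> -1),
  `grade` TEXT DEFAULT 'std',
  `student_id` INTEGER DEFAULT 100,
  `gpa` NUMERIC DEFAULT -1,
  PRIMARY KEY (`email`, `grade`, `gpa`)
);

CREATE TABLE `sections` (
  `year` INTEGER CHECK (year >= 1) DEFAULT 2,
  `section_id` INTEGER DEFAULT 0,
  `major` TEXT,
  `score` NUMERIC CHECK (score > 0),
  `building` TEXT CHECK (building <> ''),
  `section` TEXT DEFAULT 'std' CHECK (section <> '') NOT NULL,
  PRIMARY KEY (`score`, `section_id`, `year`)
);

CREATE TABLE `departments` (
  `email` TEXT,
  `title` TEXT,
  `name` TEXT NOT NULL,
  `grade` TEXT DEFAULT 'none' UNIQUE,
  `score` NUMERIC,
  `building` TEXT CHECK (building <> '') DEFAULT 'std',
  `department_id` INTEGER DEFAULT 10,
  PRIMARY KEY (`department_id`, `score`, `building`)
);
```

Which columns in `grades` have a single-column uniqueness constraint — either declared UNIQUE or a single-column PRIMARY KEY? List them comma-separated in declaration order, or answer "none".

room, capacity, grade_id

- year: no UNIQUE or single-column PK constraint.
- room: declared UNIQUE → unique.
- capacity: declared UNIQUE → unique.
- term: no UNIQUE or single-column PK constraint.
- title: no UNIQUE or single-column PK constraint.
- due_date: no UNIQUE or single-column PK constraint.
- building: no UNIQUE or single-column PK constraint.
- grade_id: single-column PRIMARY KEY → unique.
- name: no UNIQUE or single-column PK constraint.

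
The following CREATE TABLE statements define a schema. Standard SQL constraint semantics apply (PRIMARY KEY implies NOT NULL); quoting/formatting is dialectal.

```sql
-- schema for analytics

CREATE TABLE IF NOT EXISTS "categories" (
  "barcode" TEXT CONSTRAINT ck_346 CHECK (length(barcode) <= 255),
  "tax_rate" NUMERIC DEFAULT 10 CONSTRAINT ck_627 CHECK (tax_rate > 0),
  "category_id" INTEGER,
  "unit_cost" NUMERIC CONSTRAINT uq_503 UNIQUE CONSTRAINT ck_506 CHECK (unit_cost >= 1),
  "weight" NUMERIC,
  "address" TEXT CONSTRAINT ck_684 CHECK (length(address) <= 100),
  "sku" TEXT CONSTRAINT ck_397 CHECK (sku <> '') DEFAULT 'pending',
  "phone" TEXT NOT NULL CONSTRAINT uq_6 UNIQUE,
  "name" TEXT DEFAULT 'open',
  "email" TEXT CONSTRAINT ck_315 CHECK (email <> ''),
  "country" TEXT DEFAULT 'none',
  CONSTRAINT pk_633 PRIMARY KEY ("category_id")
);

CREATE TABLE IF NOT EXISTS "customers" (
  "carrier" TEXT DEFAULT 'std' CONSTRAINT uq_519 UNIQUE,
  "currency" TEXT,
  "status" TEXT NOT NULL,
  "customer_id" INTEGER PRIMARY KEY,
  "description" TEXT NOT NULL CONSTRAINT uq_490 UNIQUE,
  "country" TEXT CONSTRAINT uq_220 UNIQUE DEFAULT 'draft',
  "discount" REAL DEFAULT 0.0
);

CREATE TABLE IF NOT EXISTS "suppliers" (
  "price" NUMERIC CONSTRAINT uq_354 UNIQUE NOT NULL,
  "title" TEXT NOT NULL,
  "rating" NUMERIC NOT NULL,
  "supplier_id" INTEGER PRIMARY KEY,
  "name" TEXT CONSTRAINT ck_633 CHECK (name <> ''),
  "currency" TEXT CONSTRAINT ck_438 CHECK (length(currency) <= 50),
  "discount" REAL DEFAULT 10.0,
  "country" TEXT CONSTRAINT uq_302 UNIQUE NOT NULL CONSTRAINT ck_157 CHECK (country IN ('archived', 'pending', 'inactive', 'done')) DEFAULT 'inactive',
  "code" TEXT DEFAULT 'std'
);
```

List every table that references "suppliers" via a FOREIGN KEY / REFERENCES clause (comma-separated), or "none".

No REFERENCES clause anywhere in the schema names suppliers.

none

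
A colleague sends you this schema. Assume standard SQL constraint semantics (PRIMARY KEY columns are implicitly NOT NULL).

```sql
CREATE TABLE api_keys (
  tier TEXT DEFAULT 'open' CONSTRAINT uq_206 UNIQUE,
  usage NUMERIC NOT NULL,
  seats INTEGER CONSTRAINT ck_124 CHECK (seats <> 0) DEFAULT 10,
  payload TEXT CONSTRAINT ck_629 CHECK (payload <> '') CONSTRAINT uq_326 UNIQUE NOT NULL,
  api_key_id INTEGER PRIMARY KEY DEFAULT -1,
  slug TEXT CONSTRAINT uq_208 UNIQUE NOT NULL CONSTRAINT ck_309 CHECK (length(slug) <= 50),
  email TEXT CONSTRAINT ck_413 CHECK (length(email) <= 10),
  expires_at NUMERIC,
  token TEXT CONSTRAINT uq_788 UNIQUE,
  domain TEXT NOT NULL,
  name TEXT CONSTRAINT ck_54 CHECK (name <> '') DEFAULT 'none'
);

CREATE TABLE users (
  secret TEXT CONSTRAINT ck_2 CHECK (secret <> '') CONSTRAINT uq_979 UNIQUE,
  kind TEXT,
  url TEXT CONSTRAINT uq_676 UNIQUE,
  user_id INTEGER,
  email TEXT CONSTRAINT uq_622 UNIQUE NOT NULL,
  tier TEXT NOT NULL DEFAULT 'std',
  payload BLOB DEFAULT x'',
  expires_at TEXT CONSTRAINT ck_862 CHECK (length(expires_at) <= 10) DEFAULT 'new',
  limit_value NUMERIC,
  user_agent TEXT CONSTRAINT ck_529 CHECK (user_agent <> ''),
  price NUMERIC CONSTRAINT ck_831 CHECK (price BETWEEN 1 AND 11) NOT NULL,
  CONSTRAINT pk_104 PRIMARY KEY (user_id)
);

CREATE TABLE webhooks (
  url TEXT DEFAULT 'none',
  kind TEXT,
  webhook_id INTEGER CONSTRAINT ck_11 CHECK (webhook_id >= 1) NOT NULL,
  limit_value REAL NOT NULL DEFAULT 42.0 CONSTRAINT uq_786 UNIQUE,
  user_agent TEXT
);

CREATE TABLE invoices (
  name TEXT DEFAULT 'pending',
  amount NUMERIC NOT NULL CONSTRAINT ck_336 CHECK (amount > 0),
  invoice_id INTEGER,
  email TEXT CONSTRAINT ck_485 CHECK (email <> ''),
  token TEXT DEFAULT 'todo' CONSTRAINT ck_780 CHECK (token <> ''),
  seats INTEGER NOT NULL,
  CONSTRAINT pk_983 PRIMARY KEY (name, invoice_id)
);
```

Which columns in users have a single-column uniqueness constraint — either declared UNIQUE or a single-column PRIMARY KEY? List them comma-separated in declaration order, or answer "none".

- secret: declared UNIQUE → unique.
- kind: no UNIQUE or single-column PK constraint.
- url: declared UNIQUE → unique.
- user_id: single-column PRIMARY KEY → unique.
- email: declared UNIQUE → unique.
- tier: no UNIQUE or single-column PK constraint.
- payload: no UNIQUE or single-column PK constraint.
- expires_at: no UNIQUE or single-column PK constraint.
- limit_value: no UNIQUE or single-column PK constraint.
- user_agent: no UNIQUE or single-column PK constraint.
- price: no UNIQUE or single-column PK constraint.

secret, url, user_id, email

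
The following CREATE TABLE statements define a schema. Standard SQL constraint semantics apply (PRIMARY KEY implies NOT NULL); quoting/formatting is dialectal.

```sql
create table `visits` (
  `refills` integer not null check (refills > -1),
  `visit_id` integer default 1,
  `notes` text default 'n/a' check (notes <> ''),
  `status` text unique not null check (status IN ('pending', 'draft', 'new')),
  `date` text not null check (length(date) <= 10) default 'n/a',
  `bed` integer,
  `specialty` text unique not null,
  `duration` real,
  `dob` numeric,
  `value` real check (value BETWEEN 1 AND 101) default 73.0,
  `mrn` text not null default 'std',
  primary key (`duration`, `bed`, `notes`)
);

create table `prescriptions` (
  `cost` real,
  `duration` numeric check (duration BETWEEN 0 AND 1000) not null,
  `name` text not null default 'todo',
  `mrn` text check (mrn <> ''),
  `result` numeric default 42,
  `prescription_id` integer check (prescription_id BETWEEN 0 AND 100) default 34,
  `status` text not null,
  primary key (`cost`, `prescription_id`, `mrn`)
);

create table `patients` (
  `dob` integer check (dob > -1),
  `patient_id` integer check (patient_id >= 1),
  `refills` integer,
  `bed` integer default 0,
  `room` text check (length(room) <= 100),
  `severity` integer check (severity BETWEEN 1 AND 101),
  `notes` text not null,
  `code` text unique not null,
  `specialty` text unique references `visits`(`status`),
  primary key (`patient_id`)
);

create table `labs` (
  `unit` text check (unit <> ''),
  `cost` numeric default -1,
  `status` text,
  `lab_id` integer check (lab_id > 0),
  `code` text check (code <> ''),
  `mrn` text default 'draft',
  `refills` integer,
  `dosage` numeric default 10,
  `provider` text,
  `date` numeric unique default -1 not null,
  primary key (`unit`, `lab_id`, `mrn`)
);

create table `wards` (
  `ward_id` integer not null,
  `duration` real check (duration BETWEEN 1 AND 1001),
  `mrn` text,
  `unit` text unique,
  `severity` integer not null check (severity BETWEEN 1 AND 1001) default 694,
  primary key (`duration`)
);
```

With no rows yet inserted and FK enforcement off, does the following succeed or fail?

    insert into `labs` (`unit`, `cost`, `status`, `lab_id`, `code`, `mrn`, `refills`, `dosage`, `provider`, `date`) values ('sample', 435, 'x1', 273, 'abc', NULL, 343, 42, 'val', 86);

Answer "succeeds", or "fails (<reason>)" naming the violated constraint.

mrn is explicitly set to NULL, but mrn is part of the PRIMARY KEY (implied NOT NULL).

fails (NOT NULL on mrn)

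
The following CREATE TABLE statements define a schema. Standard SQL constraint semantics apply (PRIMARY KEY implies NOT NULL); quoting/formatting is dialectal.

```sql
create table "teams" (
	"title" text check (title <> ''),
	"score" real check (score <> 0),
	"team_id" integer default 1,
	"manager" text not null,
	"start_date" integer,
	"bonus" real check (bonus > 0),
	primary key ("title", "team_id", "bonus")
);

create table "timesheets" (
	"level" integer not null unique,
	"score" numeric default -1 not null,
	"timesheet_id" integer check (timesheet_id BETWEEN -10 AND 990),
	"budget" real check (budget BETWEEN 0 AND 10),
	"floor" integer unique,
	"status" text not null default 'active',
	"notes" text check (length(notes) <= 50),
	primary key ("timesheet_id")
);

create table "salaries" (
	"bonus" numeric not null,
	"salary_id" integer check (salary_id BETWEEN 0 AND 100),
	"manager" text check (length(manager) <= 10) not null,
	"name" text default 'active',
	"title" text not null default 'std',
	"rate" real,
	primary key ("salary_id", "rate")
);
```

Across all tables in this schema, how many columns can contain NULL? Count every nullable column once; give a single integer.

6

teams: 2 nullable (score, start_date — PK (title, team_id, bonus) and explicit NOT NULL columns excluded).
timesheets: 3 nullable (budget, floor, notes — PK (timesheet_id) and explicit NOT NULL columns excluded).
salaries: 1 nullable (name — PK (salary_id, rate) and explicit NOT NULL columns excluded).
Total: 2 + 3 + 1 = 6.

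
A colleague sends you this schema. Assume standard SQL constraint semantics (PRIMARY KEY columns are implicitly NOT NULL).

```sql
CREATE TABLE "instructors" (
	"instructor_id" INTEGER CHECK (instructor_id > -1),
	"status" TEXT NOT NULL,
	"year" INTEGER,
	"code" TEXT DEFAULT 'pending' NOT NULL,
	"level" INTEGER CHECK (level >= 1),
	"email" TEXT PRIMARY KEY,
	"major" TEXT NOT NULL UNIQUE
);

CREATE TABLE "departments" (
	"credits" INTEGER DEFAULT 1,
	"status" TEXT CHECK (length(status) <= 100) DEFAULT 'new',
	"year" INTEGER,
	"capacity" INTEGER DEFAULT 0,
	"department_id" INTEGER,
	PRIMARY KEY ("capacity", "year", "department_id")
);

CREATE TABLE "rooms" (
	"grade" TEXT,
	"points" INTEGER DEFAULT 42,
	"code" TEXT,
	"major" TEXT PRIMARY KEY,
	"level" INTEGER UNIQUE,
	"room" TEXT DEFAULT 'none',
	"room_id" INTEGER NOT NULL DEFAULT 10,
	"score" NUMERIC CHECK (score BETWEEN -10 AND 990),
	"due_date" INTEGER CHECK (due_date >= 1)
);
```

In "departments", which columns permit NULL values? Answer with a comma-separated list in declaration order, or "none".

credits, status

- credits: DEFAULT only fills an omitted column; an explicit NULL is still allowed → nullable.
- status: CHECK does not forbid NULL (a CHECK constraint passes when its expression is NULL) → nullable.
- year: part of the PRIMARY KEY, which implies NOT NULL → not nullable.
- capacity: part of the PRIMARY KEY, which implies NOT NULL → not nullable.
- department_id: part of the PRIMARY KEY, which implies NOT NULL → not nullable.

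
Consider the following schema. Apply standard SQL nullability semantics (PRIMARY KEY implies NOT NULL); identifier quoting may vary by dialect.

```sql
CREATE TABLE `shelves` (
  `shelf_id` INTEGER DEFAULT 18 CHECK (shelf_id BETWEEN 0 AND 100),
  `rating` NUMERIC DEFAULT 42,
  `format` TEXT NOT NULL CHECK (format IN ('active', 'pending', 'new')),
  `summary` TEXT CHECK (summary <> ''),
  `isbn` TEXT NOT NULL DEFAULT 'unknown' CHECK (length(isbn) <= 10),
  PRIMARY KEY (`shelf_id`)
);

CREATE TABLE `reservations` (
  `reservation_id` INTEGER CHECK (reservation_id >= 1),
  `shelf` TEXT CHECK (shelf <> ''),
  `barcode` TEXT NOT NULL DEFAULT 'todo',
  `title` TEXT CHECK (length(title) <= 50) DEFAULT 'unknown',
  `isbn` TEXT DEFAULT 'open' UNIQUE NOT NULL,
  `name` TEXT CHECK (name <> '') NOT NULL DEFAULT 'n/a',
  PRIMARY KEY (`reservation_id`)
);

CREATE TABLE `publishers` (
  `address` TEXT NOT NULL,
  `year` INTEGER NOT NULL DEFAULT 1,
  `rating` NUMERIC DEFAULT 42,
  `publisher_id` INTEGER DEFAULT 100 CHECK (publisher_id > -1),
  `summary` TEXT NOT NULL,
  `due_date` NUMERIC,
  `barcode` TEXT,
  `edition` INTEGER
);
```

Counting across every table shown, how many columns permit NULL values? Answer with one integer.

shelves: 2 nullable (rating, summary — PK (shelf_id) and explicit NOT NULL columns excluded).
reservations: 2 nullable (shelf, title — PK (reservation_id) and explicit NOT NULL columns excluded).
publishers: 5 nullable (rating, publisher_id, due_date, barcode, edition — PK none and explicit NOT NULL columns excluded).
Total: 2 + 2 + 5 = 9.

9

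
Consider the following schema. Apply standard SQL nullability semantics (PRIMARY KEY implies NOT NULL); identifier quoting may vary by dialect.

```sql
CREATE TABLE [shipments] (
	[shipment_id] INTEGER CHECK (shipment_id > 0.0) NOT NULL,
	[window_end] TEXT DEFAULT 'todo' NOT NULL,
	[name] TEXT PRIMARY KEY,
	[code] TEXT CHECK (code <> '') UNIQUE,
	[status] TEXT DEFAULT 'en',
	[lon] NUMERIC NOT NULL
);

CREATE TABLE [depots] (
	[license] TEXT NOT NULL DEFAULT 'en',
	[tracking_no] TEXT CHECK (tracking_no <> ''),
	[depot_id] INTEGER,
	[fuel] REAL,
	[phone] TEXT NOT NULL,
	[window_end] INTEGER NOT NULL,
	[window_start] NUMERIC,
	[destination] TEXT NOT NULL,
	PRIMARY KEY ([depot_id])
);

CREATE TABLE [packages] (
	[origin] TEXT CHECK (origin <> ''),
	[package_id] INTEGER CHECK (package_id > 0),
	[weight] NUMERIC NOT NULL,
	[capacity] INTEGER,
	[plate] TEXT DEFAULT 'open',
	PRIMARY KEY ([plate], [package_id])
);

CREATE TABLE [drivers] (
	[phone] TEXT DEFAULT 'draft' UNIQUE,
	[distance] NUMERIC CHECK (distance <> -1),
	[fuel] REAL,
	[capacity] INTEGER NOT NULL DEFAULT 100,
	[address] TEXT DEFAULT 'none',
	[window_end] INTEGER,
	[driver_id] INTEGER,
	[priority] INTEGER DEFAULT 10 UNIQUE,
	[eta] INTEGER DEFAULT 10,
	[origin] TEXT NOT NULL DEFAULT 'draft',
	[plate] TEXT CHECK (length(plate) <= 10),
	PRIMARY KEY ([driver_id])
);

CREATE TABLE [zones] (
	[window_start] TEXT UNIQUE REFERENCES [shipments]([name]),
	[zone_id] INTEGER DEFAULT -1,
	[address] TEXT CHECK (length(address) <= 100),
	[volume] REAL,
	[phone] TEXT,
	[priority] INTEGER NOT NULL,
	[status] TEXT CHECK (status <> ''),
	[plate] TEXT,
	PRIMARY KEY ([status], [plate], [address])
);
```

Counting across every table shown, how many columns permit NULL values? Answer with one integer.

shipments: 2 nullable (code, status — PK (name) and explicit NOT NULL columns excluded).
depots: 3 nullable (tracking_no, fuel, window_start — PK (depot_id) and explicit NOT NULL columns excluded).
packages: 2 nullable (origin, capacity — PK (plate, package_id) and explicit NOT NULL columns excluded).
drivers: 8 nullable (phone, distance, fuel, address, window_end, priority, eta, plate — PK (driver_id) and explicit NOT NULL columns excluded).
zones: 4 nullable (window_start, zone_id, volume, phone — PK (status, plate, address) and explicit NOT NULL columns excluded).
Total: 2 + 3 + 2 + 8 + 4 = 19.

19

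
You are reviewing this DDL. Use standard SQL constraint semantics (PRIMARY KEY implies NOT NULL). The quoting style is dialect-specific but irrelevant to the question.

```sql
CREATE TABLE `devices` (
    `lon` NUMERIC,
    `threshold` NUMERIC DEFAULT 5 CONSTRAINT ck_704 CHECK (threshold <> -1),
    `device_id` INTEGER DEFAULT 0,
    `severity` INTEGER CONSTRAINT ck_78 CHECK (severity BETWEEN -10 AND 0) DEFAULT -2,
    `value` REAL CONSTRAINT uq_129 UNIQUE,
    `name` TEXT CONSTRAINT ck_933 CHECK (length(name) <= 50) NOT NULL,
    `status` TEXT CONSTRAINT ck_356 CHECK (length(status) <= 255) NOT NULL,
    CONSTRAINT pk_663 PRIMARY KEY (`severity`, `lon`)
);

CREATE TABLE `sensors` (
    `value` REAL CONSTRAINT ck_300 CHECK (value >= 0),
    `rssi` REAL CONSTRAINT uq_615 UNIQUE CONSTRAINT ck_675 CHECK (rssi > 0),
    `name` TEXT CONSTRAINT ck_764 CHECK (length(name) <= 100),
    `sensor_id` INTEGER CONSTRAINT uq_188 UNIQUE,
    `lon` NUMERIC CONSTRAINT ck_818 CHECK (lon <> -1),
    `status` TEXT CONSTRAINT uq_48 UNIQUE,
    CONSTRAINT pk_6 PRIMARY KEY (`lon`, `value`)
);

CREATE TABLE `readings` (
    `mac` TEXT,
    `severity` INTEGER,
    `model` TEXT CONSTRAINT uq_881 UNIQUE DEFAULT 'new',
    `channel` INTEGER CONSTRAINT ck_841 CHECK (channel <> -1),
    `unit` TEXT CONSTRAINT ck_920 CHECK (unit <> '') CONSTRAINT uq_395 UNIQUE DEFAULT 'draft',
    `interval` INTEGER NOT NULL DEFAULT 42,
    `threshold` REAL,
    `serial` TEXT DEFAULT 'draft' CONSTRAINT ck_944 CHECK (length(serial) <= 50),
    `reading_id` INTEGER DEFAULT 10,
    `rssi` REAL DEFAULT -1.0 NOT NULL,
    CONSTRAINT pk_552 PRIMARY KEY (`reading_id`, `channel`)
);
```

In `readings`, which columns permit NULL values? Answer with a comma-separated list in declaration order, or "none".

mac, severity, model, unit, threshold, serial

- mac: no NOT NULL constraint applies → nullable.
- severity: no NOT NULL constraint applies → nullable.
- model: UNIQUE does not imply NOT NULL → nullable.
- channel: part of the PRIMARY KEY, which implies NOT NULL → not nullable.
- unit: CHECK does not forbid NULL (a CHECK constraint passes when its expression is NULL) → nullable.
- interval: declared NOT NULL → not nullable.
- threshold: no NOT NULL constraint applies → nullable.
- serial: CHECK does not forbid NULL (a CHECK constraint passes when its expression is NULL) → nullable.
- reading_id: part of the PRIMARY KEY, which implies NOT NULL → not nullable.
- rssi: declared NOT NULL → not nullable.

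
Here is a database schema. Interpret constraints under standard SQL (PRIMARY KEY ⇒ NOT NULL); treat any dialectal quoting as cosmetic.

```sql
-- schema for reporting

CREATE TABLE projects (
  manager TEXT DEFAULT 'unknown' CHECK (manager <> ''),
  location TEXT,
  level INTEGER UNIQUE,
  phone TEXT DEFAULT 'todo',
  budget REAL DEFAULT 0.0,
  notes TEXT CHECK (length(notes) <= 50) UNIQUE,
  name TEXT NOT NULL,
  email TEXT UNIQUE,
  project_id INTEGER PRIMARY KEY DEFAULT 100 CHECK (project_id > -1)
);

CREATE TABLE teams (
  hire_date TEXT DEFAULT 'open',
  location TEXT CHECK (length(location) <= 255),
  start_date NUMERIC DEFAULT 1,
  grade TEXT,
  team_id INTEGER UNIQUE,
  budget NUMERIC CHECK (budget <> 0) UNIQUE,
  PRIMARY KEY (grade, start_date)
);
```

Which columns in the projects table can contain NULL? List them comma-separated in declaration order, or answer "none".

manager, location, level, phone, budget, notes, email

- manager: CHECK does not forbid NULL (a CHECK constraint passes when its expression is NULL) → nullable.
- location: no NOT NULL constraint applies → nullable.
- level: UNIQUE does not imply NOT NULL → nullable.
- phone: DEFAULT only fills an omitted column; an explicit NULL is still allowed → nullable.
- budget: DEFAULT only fills an omitted column; an explicit NULL is still allowed → nullable.
- notes: CHECK does not forbid NULL (a CHECK constraint passes when its expression is NULL) → nullable.
- name: declared NOT NULL → not nullable.
- email: UNIQUE does not imply NOT NULL → nullable.
- project_id: part of the PRIMARY KEY, which implies NOT NULL → not nullable.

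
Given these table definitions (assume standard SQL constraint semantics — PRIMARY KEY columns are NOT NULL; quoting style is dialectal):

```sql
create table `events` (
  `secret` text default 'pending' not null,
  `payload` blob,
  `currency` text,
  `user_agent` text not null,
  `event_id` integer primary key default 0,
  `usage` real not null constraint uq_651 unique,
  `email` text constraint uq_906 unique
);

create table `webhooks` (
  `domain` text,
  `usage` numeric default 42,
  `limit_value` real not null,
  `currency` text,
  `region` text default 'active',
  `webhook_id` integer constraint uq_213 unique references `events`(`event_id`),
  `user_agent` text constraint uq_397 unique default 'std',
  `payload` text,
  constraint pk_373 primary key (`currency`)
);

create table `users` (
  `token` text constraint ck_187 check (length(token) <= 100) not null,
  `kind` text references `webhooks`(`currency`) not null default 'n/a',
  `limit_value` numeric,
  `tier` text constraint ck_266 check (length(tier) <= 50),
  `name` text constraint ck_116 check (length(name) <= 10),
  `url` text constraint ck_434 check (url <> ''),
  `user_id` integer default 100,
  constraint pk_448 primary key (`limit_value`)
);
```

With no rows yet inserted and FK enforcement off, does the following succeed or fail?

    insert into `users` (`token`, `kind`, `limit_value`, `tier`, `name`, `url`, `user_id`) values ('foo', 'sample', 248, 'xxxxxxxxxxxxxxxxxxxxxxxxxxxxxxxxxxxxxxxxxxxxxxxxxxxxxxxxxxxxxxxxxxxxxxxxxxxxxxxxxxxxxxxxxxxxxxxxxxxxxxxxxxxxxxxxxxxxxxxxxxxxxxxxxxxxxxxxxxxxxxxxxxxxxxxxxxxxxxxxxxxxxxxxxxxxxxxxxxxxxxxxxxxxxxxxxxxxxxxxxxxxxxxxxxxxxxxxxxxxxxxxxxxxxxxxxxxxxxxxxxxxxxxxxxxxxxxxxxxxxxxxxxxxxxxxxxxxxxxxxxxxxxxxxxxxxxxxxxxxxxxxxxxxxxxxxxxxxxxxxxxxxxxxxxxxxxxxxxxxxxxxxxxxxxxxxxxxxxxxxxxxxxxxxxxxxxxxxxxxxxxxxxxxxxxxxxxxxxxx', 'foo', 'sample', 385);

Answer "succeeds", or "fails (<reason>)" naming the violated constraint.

fails (CHECK on tier)

The value 'xxxxxxxxxxxxxxxxxxxxxxxxxxxxxxxxxxxxxxxxxxxxxxxxxxxxxxxxxxxxxxxxxxxxxxxxxxxxxxxxxxxxxxxxxxxxxxxxxxxxxxxxxxxxxxxxxxxxxxxxxxxxxxxxxxxxxxxxxxxxxxxxxxxxxxxxxxxxxxxxxxxxxxxxxxxxxxxxxxxxxxxxxxxxxxxxxxxxxxxxxxxxxxxxxxxxxxxxxxxxxxxxxxxxxxxxxxxxxxxxxxxxxxxxxxxxxxxxxxxxxxxxxxxxxxxxxxxxxxxxxxxxxxxxxxxxxxxxxxxxxxxxxxxxxxxxxxxxxxxxxxxxxxxxxxxxxxxxxxxxxxxxxxxxxxxxxxxxxxxxxxxxxxxxxxxxxxxxxxxxxxxxxxxxxxxxxxxxxxxx' for tier violates CHECK (length(tier) <= 50).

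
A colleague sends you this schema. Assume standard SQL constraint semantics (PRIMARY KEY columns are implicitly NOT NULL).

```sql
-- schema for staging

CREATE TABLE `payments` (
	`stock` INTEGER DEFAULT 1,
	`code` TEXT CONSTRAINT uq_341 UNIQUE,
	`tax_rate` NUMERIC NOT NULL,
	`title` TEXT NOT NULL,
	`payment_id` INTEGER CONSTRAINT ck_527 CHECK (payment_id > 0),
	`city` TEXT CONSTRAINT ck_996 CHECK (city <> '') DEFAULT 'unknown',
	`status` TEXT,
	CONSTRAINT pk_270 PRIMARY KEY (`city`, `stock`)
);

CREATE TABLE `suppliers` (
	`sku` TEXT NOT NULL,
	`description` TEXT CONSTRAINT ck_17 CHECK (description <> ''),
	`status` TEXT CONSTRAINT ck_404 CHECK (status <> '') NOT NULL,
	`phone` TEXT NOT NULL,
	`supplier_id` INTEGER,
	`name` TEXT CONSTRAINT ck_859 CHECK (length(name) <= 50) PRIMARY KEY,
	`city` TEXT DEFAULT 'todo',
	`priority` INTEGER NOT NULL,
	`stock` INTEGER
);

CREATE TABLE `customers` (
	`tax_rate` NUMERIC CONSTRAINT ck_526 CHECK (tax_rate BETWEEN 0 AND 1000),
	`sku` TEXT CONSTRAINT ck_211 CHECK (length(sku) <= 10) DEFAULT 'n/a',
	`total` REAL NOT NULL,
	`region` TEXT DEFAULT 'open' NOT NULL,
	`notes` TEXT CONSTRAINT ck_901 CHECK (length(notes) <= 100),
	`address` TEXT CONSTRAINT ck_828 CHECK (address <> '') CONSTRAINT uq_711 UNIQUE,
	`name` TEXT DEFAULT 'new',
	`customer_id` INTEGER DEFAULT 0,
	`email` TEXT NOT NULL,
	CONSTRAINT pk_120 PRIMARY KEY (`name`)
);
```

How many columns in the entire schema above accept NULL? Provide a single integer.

payments: 3 nullable (code, payment_id, status — PK (city, stock) and explicit NOT NULL columns excluded).
suppliers: 4 nullable (description, supplier_id, city, stock — PK (name) and explicit NOT NULL columns excluded).
customers: 5 nullable (tax_rate, sku, notes, address, customer_id — PK (name) and explicit NOT NULL columns excluded).
Total: 3 + 4 + 5 = 12.

12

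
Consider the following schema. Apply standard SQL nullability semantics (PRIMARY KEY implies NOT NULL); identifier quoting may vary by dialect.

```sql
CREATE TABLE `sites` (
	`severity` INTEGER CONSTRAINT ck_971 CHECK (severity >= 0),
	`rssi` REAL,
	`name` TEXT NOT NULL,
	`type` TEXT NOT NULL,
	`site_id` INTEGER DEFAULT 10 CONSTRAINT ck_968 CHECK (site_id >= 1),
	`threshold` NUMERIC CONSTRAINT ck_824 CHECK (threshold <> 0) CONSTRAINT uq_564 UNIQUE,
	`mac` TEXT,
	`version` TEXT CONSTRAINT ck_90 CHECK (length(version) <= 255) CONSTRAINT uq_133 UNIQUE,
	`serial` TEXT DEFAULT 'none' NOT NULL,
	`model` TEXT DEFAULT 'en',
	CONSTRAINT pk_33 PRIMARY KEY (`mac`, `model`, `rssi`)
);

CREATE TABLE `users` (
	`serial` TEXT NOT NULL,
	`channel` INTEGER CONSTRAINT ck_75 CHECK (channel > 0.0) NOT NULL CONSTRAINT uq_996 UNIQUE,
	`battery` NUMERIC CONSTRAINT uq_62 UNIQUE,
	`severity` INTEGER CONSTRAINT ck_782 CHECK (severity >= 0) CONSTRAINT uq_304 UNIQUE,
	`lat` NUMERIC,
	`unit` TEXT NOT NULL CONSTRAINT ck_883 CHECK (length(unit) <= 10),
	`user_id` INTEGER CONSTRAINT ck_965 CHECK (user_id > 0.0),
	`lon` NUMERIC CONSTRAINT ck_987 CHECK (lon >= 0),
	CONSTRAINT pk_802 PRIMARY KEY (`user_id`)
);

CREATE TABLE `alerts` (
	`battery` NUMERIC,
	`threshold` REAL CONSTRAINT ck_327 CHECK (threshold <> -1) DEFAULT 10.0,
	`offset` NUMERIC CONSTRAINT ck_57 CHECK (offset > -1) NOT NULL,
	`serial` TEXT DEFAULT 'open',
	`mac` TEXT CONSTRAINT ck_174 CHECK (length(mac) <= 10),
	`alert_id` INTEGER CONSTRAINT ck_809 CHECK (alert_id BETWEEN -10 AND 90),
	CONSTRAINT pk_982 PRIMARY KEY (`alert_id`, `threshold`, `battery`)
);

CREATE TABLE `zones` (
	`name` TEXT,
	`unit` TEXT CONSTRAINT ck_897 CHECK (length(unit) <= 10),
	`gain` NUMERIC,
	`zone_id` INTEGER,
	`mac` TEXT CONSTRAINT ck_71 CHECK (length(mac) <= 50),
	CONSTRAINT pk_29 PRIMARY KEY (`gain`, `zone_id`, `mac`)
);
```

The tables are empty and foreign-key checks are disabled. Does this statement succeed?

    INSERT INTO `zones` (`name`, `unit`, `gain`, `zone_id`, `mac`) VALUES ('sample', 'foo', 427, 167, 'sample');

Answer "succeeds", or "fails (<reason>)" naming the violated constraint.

succeeds

NOT NULL columns: gain is supplied; mac is supplied; zone_id is supplied.
CHECK constraints: 'foo' satisfies (length(unit) <= 10); 'sample' satisfies (length(mac) <= 50).
No constraint is violated.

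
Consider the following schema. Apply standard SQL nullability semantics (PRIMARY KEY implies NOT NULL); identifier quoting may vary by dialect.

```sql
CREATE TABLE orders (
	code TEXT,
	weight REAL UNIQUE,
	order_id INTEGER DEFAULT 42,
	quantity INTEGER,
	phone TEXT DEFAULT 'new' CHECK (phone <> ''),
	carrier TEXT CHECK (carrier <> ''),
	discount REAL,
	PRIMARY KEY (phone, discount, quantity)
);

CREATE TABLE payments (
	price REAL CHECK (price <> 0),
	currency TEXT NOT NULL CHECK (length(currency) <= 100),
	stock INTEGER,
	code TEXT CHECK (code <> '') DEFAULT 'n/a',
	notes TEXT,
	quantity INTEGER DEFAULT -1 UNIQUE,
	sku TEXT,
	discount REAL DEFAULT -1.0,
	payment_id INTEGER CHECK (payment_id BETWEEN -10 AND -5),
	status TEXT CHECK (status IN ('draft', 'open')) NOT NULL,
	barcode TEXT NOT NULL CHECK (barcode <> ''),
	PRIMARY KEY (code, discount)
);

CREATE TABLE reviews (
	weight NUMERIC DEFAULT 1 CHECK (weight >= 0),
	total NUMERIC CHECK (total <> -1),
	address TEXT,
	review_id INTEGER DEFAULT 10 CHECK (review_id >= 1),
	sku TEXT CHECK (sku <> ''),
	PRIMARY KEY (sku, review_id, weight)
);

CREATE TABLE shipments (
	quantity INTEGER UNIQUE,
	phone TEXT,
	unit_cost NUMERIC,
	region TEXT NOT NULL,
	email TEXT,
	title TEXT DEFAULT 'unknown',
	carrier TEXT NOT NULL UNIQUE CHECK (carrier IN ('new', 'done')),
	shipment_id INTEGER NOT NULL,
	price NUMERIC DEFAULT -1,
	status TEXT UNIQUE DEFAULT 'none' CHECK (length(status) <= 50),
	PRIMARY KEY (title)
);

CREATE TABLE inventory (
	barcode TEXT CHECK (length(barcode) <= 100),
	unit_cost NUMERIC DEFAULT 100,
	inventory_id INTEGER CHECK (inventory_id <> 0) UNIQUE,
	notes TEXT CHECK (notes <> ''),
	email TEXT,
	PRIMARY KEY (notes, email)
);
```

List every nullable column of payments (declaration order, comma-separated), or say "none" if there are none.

price, stock, notes, quantity, sku, payment_id

- price: CHECK does not forbid NULL (a CHECK constraint passes when its expression is NULL) → nullable.
- currency: declared NOT NULL → not nullable.
- stock: no NOT NULL constraint applies → nullable.
- code: part of the PRIMARY KEY, which implies NOT NULL → not nullable.
- notes: no NOT NULL constraint applies → nullable.
- quantity: UNIQUE does not imply NOT NULL → nullable.
- sku: no NOT NULL constraint applies → nullable.
- discount: part of the PRIMARY KEY, which implies NOT NULL → not nullable.
- payment_id: CHECK does not forbid NULL (a CHECK constraint passes when its expression is NULL) → nullable.
- status: declared NOT NULL → not nullable.
- barcode: declared NOT NULL → not nullable.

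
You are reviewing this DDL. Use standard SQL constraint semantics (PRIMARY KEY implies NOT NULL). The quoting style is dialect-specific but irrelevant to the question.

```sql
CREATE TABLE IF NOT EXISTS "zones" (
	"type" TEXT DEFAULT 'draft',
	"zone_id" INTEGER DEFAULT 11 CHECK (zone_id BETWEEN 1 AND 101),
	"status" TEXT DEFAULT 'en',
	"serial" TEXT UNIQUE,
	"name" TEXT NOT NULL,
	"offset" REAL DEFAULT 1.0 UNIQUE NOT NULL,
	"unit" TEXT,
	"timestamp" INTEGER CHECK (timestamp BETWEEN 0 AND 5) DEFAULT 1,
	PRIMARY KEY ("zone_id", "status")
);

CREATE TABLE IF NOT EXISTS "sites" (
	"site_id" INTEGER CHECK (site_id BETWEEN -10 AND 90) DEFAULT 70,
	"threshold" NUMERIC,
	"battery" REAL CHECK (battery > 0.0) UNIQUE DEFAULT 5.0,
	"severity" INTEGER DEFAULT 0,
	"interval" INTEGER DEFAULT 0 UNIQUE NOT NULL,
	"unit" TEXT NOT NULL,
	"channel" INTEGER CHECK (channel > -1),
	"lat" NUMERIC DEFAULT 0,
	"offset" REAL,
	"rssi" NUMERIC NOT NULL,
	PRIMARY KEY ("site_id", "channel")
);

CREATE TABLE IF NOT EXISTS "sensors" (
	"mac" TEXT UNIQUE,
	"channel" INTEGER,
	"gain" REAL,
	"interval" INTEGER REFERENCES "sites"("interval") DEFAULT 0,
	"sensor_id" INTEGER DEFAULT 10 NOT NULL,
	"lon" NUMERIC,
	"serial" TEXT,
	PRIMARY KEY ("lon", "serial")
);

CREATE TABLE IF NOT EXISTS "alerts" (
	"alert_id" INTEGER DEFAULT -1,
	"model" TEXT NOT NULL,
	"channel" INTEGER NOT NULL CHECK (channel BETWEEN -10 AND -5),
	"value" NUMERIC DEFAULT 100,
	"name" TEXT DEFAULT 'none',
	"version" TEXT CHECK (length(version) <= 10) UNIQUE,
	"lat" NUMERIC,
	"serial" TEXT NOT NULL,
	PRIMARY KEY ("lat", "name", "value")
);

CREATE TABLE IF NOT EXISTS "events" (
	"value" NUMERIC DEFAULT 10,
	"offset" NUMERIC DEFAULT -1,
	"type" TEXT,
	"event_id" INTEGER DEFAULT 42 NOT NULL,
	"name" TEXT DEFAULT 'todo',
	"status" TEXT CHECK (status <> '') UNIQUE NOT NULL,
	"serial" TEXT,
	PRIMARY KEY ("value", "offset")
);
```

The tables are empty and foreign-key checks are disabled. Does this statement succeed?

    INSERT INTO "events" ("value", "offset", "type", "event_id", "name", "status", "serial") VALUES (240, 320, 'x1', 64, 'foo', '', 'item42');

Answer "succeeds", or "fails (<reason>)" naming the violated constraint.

fails (CHECK on status)

The value '' for status violates CHECK (status <> '').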